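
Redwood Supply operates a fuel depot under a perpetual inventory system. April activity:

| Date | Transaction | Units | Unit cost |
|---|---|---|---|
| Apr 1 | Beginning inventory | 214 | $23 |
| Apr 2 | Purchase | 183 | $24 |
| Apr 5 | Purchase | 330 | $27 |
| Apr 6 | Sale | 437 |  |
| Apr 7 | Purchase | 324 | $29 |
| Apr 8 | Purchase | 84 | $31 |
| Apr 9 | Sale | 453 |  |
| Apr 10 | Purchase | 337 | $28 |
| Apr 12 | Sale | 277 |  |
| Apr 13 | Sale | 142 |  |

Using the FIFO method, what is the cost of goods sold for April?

COGS = $35,096

Apr 6, 437 sold [FIFO — oldest first]: 214 @ $23 + 183 @ $24 + 40 @ $27 = $10,394
Apr 9, 453 sold [FIFO — oldest first]: 290 @ $27 + 163 @ $29 = $12,557
Apr 12, 277 sold [FIFO — oldest first]: 161 @ $29 + 84 @ $31 + 32 @ $28 = $8,169
Apr 13, 142 sold [FIFO — oldest first]: 142 @ $28 = $3,976
Total COGS = $10,394 + $12,557 + $8,169 + $3,976 = $35,096
Ending inventory: 163 @ $28 = $4,564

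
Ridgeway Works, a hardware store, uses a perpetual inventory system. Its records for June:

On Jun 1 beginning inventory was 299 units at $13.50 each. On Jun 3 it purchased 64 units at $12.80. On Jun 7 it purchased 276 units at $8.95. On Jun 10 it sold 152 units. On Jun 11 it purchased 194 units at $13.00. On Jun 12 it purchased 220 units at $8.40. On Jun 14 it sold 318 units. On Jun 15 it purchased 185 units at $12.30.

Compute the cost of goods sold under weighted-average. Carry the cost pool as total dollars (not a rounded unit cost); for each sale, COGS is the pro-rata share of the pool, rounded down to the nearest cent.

After Jun 1: 299 on hand, pool $4,036.50 (≈ $13.5000 each)
After Jun 3: 363 on hand, pool $4,855.70 (≈ $13.3766 each)
After Jun 7: 639 on hand, pool $7,325.90 (≈ $11.4646 each)
Jun 10, sell 152: 152/639 × $7,325.90 → $1,742.62
After Jun 11: 681 on hand, pool $8,105.28 (≈ $11.9020 each)
After Jun 12: 901 on hand, pool $9,953.28 (≈ $11.0469 each)
Jun 14, sell 318: 318/901 × $9,953.28 → $3,512.92
After Jun 15: 768 on hand, pool $8,715.86 (≈ $11.3488 each)
Total COGS = $1,742.62 + $3,512.92 = $5,255.54
Ending inventory (cost pool remaining) = $8,715.86
Check: goods available $13,971.40 = COGS $5,255.54 + ending $8,715.86

COGS = $5,255.54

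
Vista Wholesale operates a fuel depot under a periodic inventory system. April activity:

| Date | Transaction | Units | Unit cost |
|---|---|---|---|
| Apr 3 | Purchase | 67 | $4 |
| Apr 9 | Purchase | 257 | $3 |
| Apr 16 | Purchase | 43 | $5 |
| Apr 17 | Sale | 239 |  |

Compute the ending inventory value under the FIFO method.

Apr 17, 239 sold [FIFO — oldest first]: 67 @ $4 + 172 @ $3 = $784
Ending inventory: 85 @ $3 + 43 @ $5 = $470

Ending inventory = $470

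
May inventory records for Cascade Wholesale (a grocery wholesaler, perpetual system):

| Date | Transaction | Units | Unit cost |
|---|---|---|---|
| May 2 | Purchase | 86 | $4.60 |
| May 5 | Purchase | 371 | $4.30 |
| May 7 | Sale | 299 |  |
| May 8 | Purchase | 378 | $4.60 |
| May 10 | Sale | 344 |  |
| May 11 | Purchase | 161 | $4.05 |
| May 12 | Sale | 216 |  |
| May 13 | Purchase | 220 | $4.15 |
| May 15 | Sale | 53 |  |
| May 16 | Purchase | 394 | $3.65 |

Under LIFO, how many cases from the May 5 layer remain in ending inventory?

May 7, 299 sold [LIFO — newest first]: 299 @ $4.30 = $1,285.70
May 10, 344 sold [LIFO — newest first]: 344 @ $4.60 = $1,582.40
May 12, 216 sold [LIFO — newest first]: 161 @ $4.05 + 34 @ $4.60 + 21 @ $4.30 = $898.75
May 15, 53 sold [LIFO — newest first]: 53 @ $4.15 = $219.95
Total COGS = $1,285.70 + $1,582.40 + $898.75 + $219.95 = $3,986.80
Ending inventory: 86 @ $4.60 + 51 @ $4.30 + 167 @ $4.15 + 394 @ $3.65 = $2,746.05

51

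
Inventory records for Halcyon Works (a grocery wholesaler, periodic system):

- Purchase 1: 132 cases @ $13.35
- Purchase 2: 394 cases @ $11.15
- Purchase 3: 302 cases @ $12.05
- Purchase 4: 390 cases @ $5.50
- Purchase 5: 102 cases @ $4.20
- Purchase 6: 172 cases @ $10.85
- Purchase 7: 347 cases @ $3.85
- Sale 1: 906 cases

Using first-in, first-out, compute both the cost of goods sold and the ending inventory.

COGS = $10,223.40; ending inventory = $5,346.55

Sale 1 (906) [FIFO — oldest first]: 132 @ $13.35 + 394 @ $11.15 + 302 @ $12.05 + 78 @ $5.50 = $10,223.40
Ending inventory: 312 @ $5.50 + 102 @ $4.20 + 172 @ $10.85 + 347 @ $3.85 = $5,346.55
Check: goods available $15,569.95 = COGS $10,223.40 + ending $5,346.55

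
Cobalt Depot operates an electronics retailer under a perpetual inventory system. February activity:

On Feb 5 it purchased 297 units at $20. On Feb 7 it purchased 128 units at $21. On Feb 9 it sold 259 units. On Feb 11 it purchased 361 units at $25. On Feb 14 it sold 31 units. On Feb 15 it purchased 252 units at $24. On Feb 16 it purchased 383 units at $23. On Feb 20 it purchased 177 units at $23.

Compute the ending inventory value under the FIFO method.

Ending inventory = $30,781

Feb 9, 259 sold [FIFO — oldest first]: 259 @ $20 = $5,180
Feb 14, 31 sold [FIFO — oldest first]: 31 @ $20 = $620
Total COGS = $5,180 + $620 = $5,800
Ending inventory: 7 @ $20 + 128 @ $21 + 361 @ $25 + 252 @ $24 + 383 @ $23 + 177 @ $23 = $30,781
Check: goods available $36,581 = COGS $5,800 + ending $30,781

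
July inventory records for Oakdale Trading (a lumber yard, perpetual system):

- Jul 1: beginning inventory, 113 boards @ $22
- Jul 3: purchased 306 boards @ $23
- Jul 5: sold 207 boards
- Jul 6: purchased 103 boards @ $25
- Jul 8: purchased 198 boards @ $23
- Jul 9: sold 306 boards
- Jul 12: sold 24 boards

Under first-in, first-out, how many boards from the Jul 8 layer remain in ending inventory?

Jul 5, 207 sold [FIFO — oldest first]: 113 @ $22 + 94 @ $23 = $4,648
Jul 9, 306 sold [FIFO — oldest first]: 212 @ $23 + 94 @ $25 = $7,226
Jul 12, 24 sold [FIFO — oldest first]: 9 @ $25 + 15 @ $23 = $570
Total COGS = $4,648 + $7,226 + $570 = $12,444
Ending inventory: 183 @ $23 = $4,209

183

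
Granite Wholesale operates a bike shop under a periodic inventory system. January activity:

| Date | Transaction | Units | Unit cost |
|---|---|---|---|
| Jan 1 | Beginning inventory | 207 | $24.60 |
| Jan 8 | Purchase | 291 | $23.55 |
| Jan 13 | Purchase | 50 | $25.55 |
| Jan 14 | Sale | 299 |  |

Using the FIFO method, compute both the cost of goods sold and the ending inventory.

Jan 14, 299 sold [FIFO — oldest first]: 207 @ $24.60 + 92 @ $23.55 = $7,258.80
Ending inventory: 199 @ $23.55 + 50 @ $25.55 = $5,963.95

COGS = $7,258.80; ending inventory = $5,963.95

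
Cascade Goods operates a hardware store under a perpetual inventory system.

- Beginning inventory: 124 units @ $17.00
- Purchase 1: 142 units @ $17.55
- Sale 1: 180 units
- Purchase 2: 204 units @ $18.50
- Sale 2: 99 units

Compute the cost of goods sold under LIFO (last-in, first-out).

COGS = $4,969.60

Sale 1 (180) [LIFO — newest first]: 142 @ $17.55 + 38 @ $17.00 = $3,138.10
Sale 2 (99) [LIFO — newest first]: 99 @ $18.50 = $1,831.50
Total COGS = $3,138.10 + $1,831.50 = $4,969.60
Ending inventory: 86 @ $17.00 + 105 @ $18.50 = $3,404.50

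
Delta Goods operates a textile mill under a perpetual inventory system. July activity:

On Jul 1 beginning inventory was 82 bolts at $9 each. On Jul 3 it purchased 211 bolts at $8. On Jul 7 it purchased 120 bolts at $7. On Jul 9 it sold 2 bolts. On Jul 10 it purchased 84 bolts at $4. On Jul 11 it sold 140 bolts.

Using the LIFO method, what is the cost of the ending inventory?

Jul 9, 2 sold [LIFO — newest first]: 2 @ $7 = $14
Jul 11, 140 sold [LIFO — newest first]: 84 @ $4 + 56 @ $7 = $728
Total COGS = $14 + $728 = $742
Ending inventory: 82 @ $9 + 211 @ $8 + 62 @ $7 = $2,860

Ending inventory = $2,860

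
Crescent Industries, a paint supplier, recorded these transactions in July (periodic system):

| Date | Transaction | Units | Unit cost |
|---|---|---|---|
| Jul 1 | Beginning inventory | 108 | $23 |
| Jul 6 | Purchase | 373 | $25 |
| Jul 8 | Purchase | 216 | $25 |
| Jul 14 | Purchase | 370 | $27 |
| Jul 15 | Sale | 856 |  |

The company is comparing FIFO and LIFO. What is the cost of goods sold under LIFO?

FIFO COGS: 108 @ $23 + 373 @ $25 + 216 @ $25 + 159 @ $27 = $21,502
LIFO COGS: 370 @ $27 + 216 @ $25 + 270 @ $25 = $22,140

COGS = $22,140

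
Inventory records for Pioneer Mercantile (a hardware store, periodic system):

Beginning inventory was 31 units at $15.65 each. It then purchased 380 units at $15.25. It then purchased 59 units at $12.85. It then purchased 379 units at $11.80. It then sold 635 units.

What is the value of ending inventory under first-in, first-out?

Sale 1 (635) [FIFO — oldest first]: 31 @ $15.65 + 380 @ $15.25 + 59 @ $12.85 + 165 @ $11.80 = $8,985.30
Ending inventory: 214 @ $11.80 = $2,525.20

Ending inventory = $2,525.20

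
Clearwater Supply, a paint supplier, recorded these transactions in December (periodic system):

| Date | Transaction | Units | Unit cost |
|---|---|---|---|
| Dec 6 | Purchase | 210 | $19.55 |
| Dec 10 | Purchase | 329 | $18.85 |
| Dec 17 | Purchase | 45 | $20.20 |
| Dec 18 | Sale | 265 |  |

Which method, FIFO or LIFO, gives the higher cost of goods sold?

FIFO COGS: 210 @ $19.55 + 55 @ $18.85 = $5,142.25
LIFO COGS: 45 @ $20.20 + 220 @ $18.85 = $5,056.00

FIFO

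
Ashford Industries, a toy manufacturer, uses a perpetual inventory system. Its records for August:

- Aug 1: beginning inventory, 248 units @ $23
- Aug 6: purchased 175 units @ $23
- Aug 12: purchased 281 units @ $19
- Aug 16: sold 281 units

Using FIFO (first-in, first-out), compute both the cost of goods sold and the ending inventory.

Aug 16, 281 sold [FIFO — oldest first]: 248 @ $23 + 33 @ $23 = $6,463
Ending inventory: 142 @ $23 + 281 @ $19 = $8,605
Check: goods available $15,068 = COGS $6,463 + ending $8,605

COGS = $6,463; ending inventory = $8,605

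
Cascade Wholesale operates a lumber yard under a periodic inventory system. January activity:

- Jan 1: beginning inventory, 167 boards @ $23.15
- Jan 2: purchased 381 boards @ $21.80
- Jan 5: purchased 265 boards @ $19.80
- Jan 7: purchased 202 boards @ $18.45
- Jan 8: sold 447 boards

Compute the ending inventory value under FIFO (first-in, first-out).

Jan 8, 447 sold [FIFO — oldest first]: 167 @ $23.15 + 280 @ $21.80 = $9,970.05
Ending inventory: 101 @ $21.80 + 265 @ $19.80 + 202 @ $18.45 = $11,175.70

Ending inventory = $11,175.70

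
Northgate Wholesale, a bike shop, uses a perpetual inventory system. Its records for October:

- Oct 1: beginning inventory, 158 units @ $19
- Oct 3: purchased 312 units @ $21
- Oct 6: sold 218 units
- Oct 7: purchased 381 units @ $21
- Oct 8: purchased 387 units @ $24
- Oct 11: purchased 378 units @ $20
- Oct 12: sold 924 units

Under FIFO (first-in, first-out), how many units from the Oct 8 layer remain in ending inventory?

96

Oct 6, 218 sold [FIFO — oldest first]: 158 @ $19 + 60 @ $21 = $4,262
Oct 12, 924 sold [FIFO — oldest first]: 252 @ $21 + 381 @ $21 + 291 @ $24 = $20,277
Total COGS = $4,262 + $20,277 = $24,539
Ending inventory: 96 @ $24 + 378 @ $20 = $9,864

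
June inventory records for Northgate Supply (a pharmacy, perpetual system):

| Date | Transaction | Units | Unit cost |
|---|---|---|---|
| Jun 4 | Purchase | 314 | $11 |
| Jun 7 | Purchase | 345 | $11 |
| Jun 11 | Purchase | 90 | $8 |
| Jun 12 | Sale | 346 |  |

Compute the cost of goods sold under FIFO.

Jun 12, 346 sold [FIFO — oldest first]: 314 @ $11 + 32 @ $11 = $3,806
Ending inventory: 313 @ $11 + 90 @ $8 = $4,163
Check: goods available $7,969 = COGS $3,806 + ending $4,163

COGS = $3,806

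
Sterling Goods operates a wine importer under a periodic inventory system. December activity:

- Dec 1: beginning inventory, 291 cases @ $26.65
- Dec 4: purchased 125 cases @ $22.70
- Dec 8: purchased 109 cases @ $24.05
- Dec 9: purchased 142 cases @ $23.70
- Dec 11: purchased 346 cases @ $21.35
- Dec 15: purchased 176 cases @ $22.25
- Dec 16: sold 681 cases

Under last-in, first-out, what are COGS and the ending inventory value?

Dec 16, 681 sold [LIFO — newest first]: 176 @ $22.25 + 346 @ $21.35 + 142 @ $23.70 + 17 @ $24.05 = $15,077.35
Ending inventory: 291 @ $26.65 + 125 @ $22.70 + 92 @ $24.05 = $12,805.25
Check: goods available $27,882.60 = COGS $15,077.35 + ending $12,805.25

COGS = $15,077.35; ending inventory = $12,805.25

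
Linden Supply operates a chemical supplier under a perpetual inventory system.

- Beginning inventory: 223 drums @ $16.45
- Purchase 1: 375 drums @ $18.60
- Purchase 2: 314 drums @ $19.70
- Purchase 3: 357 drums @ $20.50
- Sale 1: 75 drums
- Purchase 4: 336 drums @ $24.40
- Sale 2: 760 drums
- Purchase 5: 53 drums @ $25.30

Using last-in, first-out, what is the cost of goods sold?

COGS = $18,314.30

Sale 1 (75) [LIFO — newest first]: 75 @ $20.50 = $1,537.50
Sale 2 (760) [LIFO — newest first]: 336 @ $24.40 + 282 @ $20.50 + 142 @ $19.70 = $16,776.80
Total COGS = $1,537.50 + $16,776.80 = $18,314.30
Ending inventory: 223 @ $16.45 + 375 @ $18.60 + 172 @ $19.70 + 53 @ $25.30 = $15,372.65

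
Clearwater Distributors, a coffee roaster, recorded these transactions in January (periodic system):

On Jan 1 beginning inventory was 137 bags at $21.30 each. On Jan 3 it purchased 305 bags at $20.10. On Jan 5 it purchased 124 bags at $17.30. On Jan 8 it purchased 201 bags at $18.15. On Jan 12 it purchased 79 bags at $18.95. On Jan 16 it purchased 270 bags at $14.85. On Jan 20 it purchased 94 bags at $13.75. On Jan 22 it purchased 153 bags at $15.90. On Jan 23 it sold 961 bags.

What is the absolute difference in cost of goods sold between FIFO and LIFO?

$2,217.65

FIFO COGS: 137 @ $21.30 + 305 @ $20.10 + 124 @ $17.30 + 201 @ $18.15 + 79 @ $18.95 + 115 @ $14.85 = $18,046.75
LIFO COGS: 153 @ $15.90 + 94 @ $13.75 + 270 @ $14.85 + 79 @ $18.95 + 201 @ $18.15 + 124 @ $17.30 + 40 @ $20.10 = $15,829.10
Difference = |$18,046.75 − $15,829.10| = $2,217.65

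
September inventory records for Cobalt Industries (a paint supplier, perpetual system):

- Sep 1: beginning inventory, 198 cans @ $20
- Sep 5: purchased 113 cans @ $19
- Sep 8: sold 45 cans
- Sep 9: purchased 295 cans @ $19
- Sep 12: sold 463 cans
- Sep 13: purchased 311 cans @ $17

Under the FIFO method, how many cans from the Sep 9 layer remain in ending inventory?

98

Sep 8, 45 sold [FIFO — oldest first]: 45 @ $20 = $900
Sep 12, 463 sold [FIFO — oldest first]: 153 @ $20 + 113 @ $19 + 197 @ $19 = $8,950
Total COGS = $900 + $8,950 = $9,850
Ending inventory: 98 @ $19 + 311 @ $17 = $7,149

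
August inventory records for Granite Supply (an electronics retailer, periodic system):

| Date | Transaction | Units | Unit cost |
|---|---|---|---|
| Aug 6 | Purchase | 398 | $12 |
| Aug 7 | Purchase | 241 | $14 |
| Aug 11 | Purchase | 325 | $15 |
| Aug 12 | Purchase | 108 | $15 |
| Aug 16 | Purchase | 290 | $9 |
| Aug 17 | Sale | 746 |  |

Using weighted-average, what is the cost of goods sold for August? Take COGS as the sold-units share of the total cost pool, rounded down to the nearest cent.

COGS = $9,450.97

Aug 17, sell 746: 746/1362 × $17,255.00 → $9,450.97
Ending inventory (cost pool remaining) = $7,804.03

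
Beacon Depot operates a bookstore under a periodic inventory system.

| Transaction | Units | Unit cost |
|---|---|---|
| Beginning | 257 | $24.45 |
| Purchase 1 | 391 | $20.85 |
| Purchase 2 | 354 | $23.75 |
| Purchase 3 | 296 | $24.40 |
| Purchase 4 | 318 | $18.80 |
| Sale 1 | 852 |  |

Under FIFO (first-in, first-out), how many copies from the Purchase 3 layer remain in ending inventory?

296

Sale 1 (852) [FIFO — oldest first]: 257 @ $24.45 + 391 @ $20.85 + 204 @ $23.75 = $19,281.00
Ending inventory: 150 @ $23.75 + 296 @ $24.40 + 318 @ $18.80 = $16,763.30
Check: goods available $36,044.30 = COGS $19,281.00 + ending $16,763.30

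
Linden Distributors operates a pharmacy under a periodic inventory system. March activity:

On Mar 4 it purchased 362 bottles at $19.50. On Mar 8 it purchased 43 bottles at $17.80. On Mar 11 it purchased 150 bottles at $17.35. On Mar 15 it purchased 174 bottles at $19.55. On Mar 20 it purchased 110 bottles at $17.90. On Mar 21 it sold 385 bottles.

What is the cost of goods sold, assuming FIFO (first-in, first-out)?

COGS = $7,468.40

Mar 21, 385 sold [FIFO — oldest first]: 362 @ $19.50 + 23 @ $17.80 = $7,468.40
Ending inventory: 20 @ $17.80 + 150 @ $17.35 + 174 @ $19.55 + 110 @ $17.90 = $8,329.20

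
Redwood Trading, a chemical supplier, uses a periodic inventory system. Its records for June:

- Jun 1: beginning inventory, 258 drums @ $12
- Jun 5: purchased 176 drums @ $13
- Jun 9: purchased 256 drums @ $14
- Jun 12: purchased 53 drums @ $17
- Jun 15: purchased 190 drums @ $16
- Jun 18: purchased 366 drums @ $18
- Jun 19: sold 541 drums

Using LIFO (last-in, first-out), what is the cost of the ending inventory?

Jun 19, 541 sold [LIFO — newest first]: 366 @ $18 + 175 @ $16 = $9,388
Ending inventory: 258 @ $12 + 176 @ $13 + 256 @ $14 + 53 @ $17 + 15 @ $16 = $10,109
Check: goods available $19,497 = COGS $9,388 + ending $10,109

Ending inventory = $10,109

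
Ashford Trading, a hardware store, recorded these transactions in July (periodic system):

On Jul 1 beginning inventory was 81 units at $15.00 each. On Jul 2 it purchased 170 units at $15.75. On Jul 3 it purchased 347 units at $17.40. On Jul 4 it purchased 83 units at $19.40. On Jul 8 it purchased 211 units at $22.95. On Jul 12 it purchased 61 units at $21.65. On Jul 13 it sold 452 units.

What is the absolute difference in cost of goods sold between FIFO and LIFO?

$2,071.20

FIFO COGS: 81 @ $15.00 + 170 @ $15.75 + 201 @ $17.40 = $7,389.90
LIFO COGS: 61 @ $21.65 + 211 @ $22.95 + 83 @ $19.40 + 97 @ $17.40 = $9,461.10
Difference = |$7,389.90 − $9,461.10| = $2,071.20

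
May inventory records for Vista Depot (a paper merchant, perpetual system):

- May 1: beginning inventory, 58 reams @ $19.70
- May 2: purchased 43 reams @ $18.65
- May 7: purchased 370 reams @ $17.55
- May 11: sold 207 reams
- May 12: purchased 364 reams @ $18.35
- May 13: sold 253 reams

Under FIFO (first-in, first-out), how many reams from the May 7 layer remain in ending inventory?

May 11, 207 sold [FIFO — oldest first]: 58 @ $19.70 + 43 @ $18.65 + 106 @ $17.55 = $3,804.85
May 13, 253 sold [FIFO — oldest first]: 253 @ $17.55 = $4,440.15
Total COGS = $3,804.85 + $4,440.15 = $8,245.00
Ending inventory: 11 @ $17.55 + 364 @ $18.35 = $6,872.45

11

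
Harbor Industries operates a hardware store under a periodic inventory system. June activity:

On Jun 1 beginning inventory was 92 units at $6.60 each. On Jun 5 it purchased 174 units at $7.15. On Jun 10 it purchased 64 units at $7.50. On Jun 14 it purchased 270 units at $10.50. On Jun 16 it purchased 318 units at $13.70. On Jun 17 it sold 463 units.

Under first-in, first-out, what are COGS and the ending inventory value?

Jun 17, 463 sold [FIFO — oldest first]: 92 @ $6.60 + 174 @ $7.15 + 64 @ $7.50 + 133 @ $10.50 = $3,727.80
Ending inventory: 137 @ $10.50 + 318 @ $13.70 = $5,795.10
Check: goods available $9,522.90 = COGS $3,727.80 + ending $5,795.10

COGS = $3,727.80; ending inventory = $5,795.10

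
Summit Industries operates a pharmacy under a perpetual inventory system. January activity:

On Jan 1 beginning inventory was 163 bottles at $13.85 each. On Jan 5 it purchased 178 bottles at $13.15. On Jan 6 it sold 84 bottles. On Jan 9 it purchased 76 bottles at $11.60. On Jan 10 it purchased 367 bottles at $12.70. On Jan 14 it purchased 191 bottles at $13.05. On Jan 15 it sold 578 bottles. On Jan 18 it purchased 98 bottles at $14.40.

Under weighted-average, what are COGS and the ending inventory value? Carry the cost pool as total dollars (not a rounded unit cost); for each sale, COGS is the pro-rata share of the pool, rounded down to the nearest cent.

COGS = $8,593.24; ending inventory = $5,451.26

After Jan 1: 163 on hand, pool $2,257.55 (≈ $13.8500 each)
After Jan 5: 341 on hand, pool $4,598.25 (≈ $13.4846 each)
Jan 6, sell 84: 84/341 × $4,598.25 → $1,132.70
After Jan 9: 333 on hand, pool $4,347.15 (≈ $13.0545 each)
After Jan 10: 700 on hand, pool $9,008.05 (≈ $12.8686 each)
After Jan 14: 891 on hand, pool $11,500.60 (≈ $12.9075 each)
Jan 15, sell 578: 578/891 × $11,500.60 → $7,460.54
After Jan 18: 411 on hand, pool $5,451.26 (≈ $13.2634 each)
Total COGS = $1,132.70 + $7,460.54 = $8,593.24
Ending inventory (cost pool remaining) = $5,451.26
Check: goods available $14,044.50 = COGS $8,593.24 + ending $5,451.26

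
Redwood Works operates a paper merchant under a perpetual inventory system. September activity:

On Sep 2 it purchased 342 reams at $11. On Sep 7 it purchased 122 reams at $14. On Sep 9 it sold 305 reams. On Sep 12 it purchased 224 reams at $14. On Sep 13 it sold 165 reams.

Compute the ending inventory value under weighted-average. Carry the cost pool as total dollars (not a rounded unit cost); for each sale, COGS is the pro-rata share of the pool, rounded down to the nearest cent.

Ending inventory = $2,851.89

After Sep 2: 342 on hand, pool $3,762.00 (≈ $11.0000 each)
After Sep 7: 464 on hand, pool $5,470.00 (≈ $11.7888 each)
Sep 9, sell 305: 305/464 × $5,470.00 → $3,595.58
After Sep 12: 383 on hand, pool $5,010.42 (≈ $13.0820 each)
Sep 13, sell 165: 165/383 × $5,010.42 → $2,158.53
Total COGS = $3,595.58 + $2,158.53 = $5,754.11
Ending inventory (cost pool remaining) = $2,851.89
Check: goods available $8,606.00 = COGS $5,754.11 + ending $2,851.89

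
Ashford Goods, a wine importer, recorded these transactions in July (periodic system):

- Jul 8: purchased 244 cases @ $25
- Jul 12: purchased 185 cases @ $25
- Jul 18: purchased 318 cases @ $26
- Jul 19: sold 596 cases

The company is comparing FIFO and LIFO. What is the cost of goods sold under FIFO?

FIFO COGS: 244 @ $25 + 185 @ $25 + 167 @ $26 = $15,067
LIFO COGS: 318 @ $26 + 185 @ $25 + 93 @ $25 = $15,218

COGS = $15,067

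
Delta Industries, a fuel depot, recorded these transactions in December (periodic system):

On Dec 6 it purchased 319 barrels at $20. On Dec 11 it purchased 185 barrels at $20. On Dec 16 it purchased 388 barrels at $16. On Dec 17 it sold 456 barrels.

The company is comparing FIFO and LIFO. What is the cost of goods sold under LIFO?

FIFO COGS: 319 @ $20 + 137 @ $20 = $9,120
LIFO COGS: 388 @ $16 + 68 @ $20 = $7,568

COGS = $7,568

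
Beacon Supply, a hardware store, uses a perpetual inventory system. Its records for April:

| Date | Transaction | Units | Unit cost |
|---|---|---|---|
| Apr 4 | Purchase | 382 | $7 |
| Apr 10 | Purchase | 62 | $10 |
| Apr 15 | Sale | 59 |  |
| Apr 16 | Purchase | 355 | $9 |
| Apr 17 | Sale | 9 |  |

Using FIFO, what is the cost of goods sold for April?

COGS = $476

Apr 15, 59 sold [FIFO — oldest first]: 59 @ $7 = $413
Apr 17, 9 sold [FIFO — oldest first]: 9 @ $7 = $63
Total COGS = $413 + $63 = $476
Ending inventory: 314 @ $7 + 62 @ $10 + 355 @ $9 = $6,013
Check: goods available $6,489 = COGS $476 + ending $6,013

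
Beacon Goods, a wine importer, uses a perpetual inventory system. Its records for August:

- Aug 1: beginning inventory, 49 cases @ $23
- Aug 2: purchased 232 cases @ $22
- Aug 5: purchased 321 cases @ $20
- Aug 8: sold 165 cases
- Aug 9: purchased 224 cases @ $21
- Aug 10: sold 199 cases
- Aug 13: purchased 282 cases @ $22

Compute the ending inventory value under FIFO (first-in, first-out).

Aug 8, 165 sold [FIFO — oldest first]: 49 @ $23 + 116 @ $22 = $3,679
Aug 10, 199 sold [FIFO — oldest first]: 116 @ $22 + 83 @ $20 = $4,212
Total COGS = $3,679 + $4,212 = $7,891
Ending inventory: 238 @ $20 + 224 @ $21 + 282 @ $22 = $15,668

Ending inventory = $15,668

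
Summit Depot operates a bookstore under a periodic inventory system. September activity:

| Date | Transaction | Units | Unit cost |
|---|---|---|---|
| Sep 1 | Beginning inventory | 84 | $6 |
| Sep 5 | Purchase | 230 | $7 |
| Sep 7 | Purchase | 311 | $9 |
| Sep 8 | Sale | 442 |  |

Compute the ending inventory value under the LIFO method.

Sep 8, 442 sold [LIFO — newest first]: 311 @ $9 + 131 @ $7 = $3,716
Ending inventory: 84 @ $6 + 99 @ $7 = $1,197

Ending inventory = $1,197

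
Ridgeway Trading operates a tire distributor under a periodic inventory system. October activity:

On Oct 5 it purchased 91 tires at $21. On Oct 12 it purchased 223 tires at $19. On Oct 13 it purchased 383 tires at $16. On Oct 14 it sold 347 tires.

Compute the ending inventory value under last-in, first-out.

Oct 14, 347 sold [LIFO — newest first]: 347 @ $16 = $5,552
Ending inventory: 91 @ $21 + 223 @ $19 + 36 @ $16 = $6,724

Ending inventory = $6,724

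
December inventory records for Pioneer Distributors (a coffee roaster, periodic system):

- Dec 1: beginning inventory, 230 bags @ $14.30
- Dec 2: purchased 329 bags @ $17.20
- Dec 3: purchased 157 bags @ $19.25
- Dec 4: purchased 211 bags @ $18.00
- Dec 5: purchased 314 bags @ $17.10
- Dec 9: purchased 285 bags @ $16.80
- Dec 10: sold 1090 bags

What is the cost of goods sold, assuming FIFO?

Dec 10, 1090 sold [FIFO — oldest first]: 230 @ $14.30 + 329 @ $17.20 + 157 @ $19.25 + 211 @ $18.00 + 163 @ $17.10 = $18,555.35
Ending inventory: 151 @ $17.10 + 285 @ $16.80 = $7,370.10

COGS = $18,555.35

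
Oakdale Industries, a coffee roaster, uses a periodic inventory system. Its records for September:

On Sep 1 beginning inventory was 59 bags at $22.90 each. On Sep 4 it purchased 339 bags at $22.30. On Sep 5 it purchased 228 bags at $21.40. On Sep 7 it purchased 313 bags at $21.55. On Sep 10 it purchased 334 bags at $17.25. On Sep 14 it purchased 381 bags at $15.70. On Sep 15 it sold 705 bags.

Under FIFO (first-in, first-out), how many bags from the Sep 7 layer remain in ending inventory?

Sep 15, 705 sold [FIFO — oldest first]: 59 @ $22.90 + 339 @ $22.30 + 228 @ $21.40 + 79 @ $21.55 = $15,492.45
Ending inventory: 234 @ $21.55 + 334 @ $17.25 + 381 @ $15.70 = $16,785.90

234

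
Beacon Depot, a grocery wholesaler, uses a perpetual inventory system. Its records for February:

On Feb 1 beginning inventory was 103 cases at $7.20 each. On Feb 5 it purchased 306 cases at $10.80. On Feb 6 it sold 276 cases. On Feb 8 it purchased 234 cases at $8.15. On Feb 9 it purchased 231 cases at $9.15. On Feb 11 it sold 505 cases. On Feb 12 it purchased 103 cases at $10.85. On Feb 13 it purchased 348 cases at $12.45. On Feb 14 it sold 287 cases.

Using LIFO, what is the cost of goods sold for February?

COGS = $10,970.70

Feb 6, 276 sold [LIFO — newest first]: 276 @ $10.80 = $2,980.80
Feb 11, 505 sold [LIFO — newest first]: 231 @ $9.15 + 234 @ $8.15 + 30 @ $10.80 + 10 @ $7.20 = $4,416.75
Feb 14, 287 sold [LIFO — newest first]: 287 @ $12.45 = $3,573.15
Total COGS = $2,980.80 + $4,416.75 + $3,573.15 = $10,970.70
Ending inventory: 93 @ $7.20 + 103 @ $10.85 + 61 @ $12.45 = $2,546.60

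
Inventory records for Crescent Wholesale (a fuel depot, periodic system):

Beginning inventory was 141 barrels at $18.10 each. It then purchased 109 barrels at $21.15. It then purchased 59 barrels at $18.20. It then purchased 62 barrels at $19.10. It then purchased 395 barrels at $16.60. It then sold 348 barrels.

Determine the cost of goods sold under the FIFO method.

COGS = $6,676.15

Sale 1 (348) [FIFO — oldest first]: 141 @ $18.10 + 109 @ $21.15 + 59 @ $18.20 + 39 @ $19.10 = $6,676.15
Ending inventory: 23 @ $19.10 + 395 @ $16.60 = $6,996.30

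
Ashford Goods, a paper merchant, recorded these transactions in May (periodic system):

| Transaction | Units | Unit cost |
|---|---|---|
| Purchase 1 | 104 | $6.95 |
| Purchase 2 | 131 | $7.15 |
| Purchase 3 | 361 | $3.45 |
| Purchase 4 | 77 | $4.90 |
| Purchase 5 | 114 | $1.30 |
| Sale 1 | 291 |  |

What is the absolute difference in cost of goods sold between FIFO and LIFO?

FIFO COGS: 104 @ $6.95 + 131 @ $7.15 + 56 @ $3.45 = $1,852.65
LIFO COGS: 114 @ $1.30 + 77 @ $4.90 + 100 @ $3.45 = $870.50
Difference = |$1,852.65 − $870.50| = $982.15

$982.15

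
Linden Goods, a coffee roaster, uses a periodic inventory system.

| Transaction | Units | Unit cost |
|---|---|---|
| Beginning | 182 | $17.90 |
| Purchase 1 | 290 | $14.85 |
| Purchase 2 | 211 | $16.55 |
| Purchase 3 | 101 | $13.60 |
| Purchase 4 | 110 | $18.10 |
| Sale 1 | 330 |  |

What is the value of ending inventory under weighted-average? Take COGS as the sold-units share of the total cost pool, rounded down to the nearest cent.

Ending inventory = $9,097.79

Sale 1, sell 330: 330/894 × $14,420.95 → $5,323.16
Ending inventory (cost pool remaining) = $9,097.79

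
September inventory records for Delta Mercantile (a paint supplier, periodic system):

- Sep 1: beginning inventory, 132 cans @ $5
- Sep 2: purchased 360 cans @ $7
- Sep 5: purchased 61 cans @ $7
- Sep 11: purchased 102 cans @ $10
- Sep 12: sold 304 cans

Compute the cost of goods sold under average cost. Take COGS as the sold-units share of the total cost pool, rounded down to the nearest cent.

Sep 12, sell 304: 304/655 × $4,627.00 → $2,147.49
Ending inventory (cost pool remaining) = $2,479.51

COGS = $2,147.49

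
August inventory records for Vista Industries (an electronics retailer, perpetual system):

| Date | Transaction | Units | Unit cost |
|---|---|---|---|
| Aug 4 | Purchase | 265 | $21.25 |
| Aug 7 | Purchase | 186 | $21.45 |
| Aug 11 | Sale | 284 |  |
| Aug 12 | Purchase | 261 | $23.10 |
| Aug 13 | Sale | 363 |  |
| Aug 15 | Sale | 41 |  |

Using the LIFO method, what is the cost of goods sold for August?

Aug 11, 284 sold [LIFO — newest first]: 186 @ $21.45 + 98 @ $21.25 = $6,072.20
Aug 13, 363 sold [LIFO — newest first]: 261 @ $23.10 + 102 @ $21.25 = $8,196.60
Aug 15, 41 sold [LIFO — newest first]: 41 @ $21.25 = $871.25
Total COGS = $6,072.20 + $8,196.60 + $871.25 = $15,140.05
Ending inventory: 24 @ $21.25 = $510.00

COGS = $15,140.05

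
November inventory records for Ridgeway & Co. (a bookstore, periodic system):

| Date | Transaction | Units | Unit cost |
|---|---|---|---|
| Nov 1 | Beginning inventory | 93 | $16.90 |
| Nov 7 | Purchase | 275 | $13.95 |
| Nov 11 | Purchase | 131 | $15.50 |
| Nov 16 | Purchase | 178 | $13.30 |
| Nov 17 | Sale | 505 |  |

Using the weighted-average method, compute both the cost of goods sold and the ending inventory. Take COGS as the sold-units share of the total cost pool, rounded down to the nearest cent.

COGS = $7,314.55; ending inventory = $2,491.30

Nov 17, sell 505: 505/677 × $9,805.85 → $7,314.55
Ending inventory (cost pool remaining) = $2,491.30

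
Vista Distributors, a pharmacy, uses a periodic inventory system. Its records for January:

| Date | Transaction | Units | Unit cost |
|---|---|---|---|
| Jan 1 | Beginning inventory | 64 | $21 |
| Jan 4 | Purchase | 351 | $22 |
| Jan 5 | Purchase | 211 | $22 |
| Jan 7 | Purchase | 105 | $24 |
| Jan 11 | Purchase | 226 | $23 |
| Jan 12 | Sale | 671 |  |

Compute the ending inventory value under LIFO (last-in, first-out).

Jan 12, 671 sold [LIFO — newest first]: 226 @ $23 + 105 @ $24 + 211 @ $22 + 129 @ $22 = $15,198
Ending inventory: 64 @ $21 + 222 @ $22 = $6,228

Ending inventory = $6,228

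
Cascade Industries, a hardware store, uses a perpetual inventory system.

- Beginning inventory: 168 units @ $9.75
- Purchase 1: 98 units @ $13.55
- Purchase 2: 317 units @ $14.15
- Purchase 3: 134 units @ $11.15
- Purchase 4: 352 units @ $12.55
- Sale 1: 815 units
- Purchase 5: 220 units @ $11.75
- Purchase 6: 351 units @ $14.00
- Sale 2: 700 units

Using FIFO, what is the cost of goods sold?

Sale 1 (815) [FIFO — oldest first]: 168 @ $9.75 + 98 @ $13.55 + 317 @ $14.15 + 134 @ $11.15 + 98 @ $12.55 = $10,175.45
Sale 2 (700) [FIFO — oldest first]: 254 @ $12.55 + 220 @ $11.75 + 226 @ $14.00 = $8,936.70
Total COGS = $10,175.45 + $8,936.70 = $19,112.15
Ending inventory: 125 @ $14.00 = $1,750.00
Check: goods available $20,862.15 = COGS $19,112.15 + ending $1,750.00

COGS = $19,112.15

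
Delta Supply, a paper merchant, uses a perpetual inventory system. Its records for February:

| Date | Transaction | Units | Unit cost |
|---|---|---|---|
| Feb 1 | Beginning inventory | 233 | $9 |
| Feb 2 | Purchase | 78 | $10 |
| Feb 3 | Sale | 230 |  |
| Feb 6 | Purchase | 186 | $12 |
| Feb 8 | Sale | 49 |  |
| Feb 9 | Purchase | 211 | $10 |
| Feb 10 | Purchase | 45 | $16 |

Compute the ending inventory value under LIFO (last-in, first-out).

Feb 3, 230 sold [LIFO — newest first]: 78 @ $10 + 152 @ $9 = $2,148
Feb 8, 49 sold [LIFO — newest first]: 49 @ $12 = $588
Total COGS = $2,148 + $588 = $2,736
Ending inventory: 81 @ $9 + 137 @ $12 + 211 @ $10 + 45 @ $16 = $5,203
Check: goods available $7,939 = COGS $2,736 + ending $5,203

Ending inventory = $5,203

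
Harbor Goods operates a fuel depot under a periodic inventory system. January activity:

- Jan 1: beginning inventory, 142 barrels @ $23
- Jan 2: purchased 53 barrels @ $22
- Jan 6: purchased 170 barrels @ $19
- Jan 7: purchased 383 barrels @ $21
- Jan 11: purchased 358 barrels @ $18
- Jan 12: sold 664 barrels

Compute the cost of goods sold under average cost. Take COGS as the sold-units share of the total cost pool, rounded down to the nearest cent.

COGS = $13,297.41

Jan 12, sell 664: 664/1106 × $22,149.00 → $13,297.41
Ending inventory (cost pool remaining) = $8,851.59
Check: goods available $22,149.00 = COGS $13,297.41 + ending $8,851.59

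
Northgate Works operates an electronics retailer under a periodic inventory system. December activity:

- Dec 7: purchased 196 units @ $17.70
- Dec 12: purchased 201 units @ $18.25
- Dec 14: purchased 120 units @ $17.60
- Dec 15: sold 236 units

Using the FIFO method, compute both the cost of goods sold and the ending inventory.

COGS = $4,199.20; ending inventory = $5,050.25

Dec 15, 236 sold [FIFO — oldest first]: 196 @ $17.70 + 40 @ $18.25 = $4,199.20
Ending inventory: 161 @ $18.25 + 120 @ $17.60 = $5,050.25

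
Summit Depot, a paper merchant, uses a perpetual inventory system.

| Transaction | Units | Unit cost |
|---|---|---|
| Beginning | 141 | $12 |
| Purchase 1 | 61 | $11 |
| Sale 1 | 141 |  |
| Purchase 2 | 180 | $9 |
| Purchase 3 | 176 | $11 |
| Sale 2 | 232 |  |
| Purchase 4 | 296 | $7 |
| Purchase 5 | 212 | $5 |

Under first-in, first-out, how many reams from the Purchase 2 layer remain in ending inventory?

Sale 1 (141) [FIFO — oldest first]: 141 @ $12 = $1,692
Sale 2 (232) [FIFO — oldest first]: 61 @ $11 + 171 @ $9 = $2,210
Total COGS = $1,692 + $2,210 = $3,902
Ending inventory: 9 @ $9 + 176 @ $11 + 296 @ $7 + 212 @ $5 = $5,149

9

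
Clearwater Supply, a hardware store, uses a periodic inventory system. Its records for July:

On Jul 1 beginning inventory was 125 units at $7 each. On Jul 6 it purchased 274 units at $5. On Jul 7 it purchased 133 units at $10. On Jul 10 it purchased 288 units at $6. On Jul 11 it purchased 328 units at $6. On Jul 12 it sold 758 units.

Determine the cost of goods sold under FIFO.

Jul 12, 758 sold [FIFO — oldest first]: 125 @ $7 + 274 @ $5 + 133 @ $10 + 226 @ $6 = $4,931
Ending inventory: 62 @ $6 + 328 @ $6 = $2,340

COGS = $4,931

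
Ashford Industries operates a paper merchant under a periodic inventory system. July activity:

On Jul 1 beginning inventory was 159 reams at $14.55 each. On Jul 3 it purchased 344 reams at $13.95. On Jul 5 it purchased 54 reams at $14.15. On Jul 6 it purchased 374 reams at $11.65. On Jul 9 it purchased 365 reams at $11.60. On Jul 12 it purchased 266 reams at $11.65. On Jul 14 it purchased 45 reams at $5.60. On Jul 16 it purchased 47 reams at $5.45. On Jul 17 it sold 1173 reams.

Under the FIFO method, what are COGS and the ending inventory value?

Jul 17, 1173 sold [FIFO — oldest first]: 159 @ $14.55 + 344 @ $13.95 + 54 @ $14.15 + 374 @ $11.65 + 242 @ $11.60 = $15,040.65
Ending inventory: 123 @ $11.60 + 266 @ $11.65 + 45 @ $5.60 + 47 @ $5.45 = $5,033.85
Check: goods available $20,074.50 = COGS $15,040.65 + ending $5,033.85

COGS = $15,040.65; ending inventory = $5,033.85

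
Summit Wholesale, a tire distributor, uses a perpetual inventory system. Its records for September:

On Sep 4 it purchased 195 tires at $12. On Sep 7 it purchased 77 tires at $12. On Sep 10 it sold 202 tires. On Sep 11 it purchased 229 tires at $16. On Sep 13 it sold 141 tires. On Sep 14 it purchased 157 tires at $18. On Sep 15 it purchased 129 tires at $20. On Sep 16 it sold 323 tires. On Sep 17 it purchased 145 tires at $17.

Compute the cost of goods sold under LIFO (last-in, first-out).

COGS = $10,678

Sep 10, 202 sold [LIFO — newest first]: 77 @ $12 + 125 @ $12 = $2,424
Sep 13, 141 sold [LIFO — newest first]: 141 @ $16 = $2,256
Sep 16, 323 sold [LIFO — newest first]: 129 @ $20 + 157 @ $18 + 37 @ $16 = $5,998
Total COGS = $2,424 + $2,256 + $5,998 = $10,678
Ending inventory: 70 @ $12 + 51 @ $16 + 145 @ $17 = $4,121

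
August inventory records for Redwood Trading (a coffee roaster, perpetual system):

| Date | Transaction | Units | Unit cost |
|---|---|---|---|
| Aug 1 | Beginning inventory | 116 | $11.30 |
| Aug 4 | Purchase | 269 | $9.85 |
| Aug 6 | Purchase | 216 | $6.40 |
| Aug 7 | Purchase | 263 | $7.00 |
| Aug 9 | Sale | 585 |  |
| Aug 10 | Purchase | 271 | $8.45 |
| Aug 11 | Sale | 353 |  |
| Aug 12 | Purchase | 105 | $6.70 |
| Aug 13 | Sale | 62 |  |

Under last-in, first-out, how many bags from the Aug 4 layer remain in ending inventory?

Aug 9, 585 sold [LIFO — newest first]: 263 @ $7.00 + 216 @ $6.40 + 106 @ $9.85 = $4,267.50
Aug 11, 353 sold [LIFO — newest first]: 271 @ $8.45 + 82 @ $9.85 = $3,097.65
Aug 13, 62 sold [LIFO — newest first]: 62 @ $6.70 = $415.40
Total COGS = $4,267.50 + $3,097.65 + $415.40 = $7,780.55
Ending inventory: 116 @ $11.30 + 81 @ $9.85 + 43 @ $6.70 = $2,396.75

81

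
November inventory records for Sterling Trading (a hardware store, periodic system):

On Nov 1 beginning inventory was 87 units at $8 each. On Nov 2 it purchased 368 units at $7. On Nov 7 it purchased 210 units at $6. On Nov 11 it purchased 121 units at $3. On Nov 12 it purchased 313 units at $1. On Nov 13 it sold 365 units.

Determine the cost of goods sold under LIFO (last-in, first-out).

COGS = $469

Nov 13, 365 sold [LIFO — newest first]: 313 @ $1 + 52 @ $3 = $469
Ending inventory: 87 @ $8 + 368 @ $7 + 210 @ $6 + 69 @ $3 = $4,739
Check: goods available $5,208 = COGS $469 + ending $4,739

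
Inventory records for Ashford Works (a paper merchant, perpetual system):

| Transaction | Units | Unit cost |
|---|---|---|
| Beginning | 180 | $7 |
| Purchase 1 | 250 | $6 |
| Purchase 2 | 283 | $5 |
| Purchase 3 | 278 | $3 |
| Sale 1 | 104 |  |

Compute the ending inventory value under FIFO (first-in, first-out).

Sale 1 (104) [FIFO — oldest first]: 104 @ $7 = $728
Ending inventory: 76 @ $7 + 250 @ $6 + 283 @ $5 + 278 @ $3 = $4,281

Ending inventory = $4,281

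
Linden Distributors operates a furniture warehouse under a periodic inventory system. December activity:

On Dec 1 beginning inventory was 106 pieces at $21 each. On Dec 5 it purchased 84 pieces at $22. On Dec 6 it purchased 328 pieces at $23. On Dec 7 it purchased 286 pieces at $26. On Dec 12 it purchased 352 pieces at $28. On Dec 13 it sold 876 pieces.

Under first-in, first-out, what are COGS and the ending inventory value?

COGS = $21,070; ending inventory = $7,840

Dec 13, 876 sold [FIFO — oldest first]: 106 @ $21 + 84 @ $22 + 328 @ $23 + 286 @ $26 + 72 @ $28 = $21,070
Ending inventory: 280 @ $28 = $7,840
Check: goods available $28,910 = COGS $21,070 + ending $7,840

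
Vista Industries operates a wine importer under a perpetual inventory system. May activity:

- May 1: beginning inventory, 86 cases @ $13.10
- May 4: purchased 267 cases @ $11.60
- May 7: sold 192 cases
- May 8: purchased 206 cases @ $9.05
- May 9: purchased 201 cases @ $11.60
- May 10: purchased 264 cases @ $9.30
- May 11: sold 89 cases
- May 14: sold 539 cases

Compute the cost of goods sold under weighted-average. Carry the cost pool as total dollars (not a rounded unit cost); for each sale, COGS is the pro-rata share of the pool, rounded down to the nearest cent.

After May 1: 86 on hand, pool $1,126.60 (≈ $13.1000 each)
After May 4: 353 on hand, pool $4,223.80 (≈ $11.9654 each)
May 7, sell 192: 192/353 × $4,223.80 → $2,297.36
After May 8: 367 on hand, pool $3,790.74 (≈ $10.3290 each)
After May 9: 568 on hand, pool $6,122.34 (≈ $10.7788 each)
After May 10: 832 on hand, pool $8,577.54 (≈ $10.3095 each)
May 11, sell 89: 89/832 × $8,577.54 → $917.54
May 14, sell 539: 539/743 × $7,660.00 → $5,556.85
Total COGS = $2,297.36 + $917.54 + $5,556.85 = $8,771.75
Ending inventory (cost pool remaining) = $2,103.15

COGS = $8,771.75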